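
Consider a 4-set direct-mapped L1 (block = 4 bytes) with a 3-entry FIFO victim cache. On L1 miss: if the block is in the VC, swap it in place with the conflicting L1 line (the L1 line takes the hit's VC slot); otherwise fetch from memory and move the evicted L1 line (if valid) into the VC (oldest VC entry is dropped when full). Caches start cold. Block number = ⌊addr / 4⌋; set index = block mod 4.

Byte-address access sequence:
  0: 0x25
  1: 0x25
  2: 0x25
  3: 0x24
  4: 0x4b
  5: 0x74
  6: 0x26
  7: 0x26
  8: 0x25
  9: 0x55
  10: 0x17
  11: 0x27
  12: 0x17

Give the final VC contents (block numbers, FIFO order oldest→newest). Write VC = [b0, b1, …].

VC = [29, 9, 21]

  [0] addr=0x25 blk=9 s=1: MISS | VC []
  [1] addr=0x25 blk=9 s=1: L1-HIT | VC []
  [2] addr=0x25 blk=9 s=1: L1-HIT | VC []
  [3] addr=0x24 blk=9 s=1: L1-HIT | VC []
  [4] addr=0x4b blk=18 s=2: MISS | VC []
  [5] addr=0x74 blk=29 s=1: MISS | VC [9]
  [6] addr=0x26 blk=9 s=1: VC-HIT | VC [29]
  [7] addr=0x26 blk=9 s=1: L1-HIT | VC [29]
  [8] addr=0x25 blk=9 s=1: L1-HIT | VC [29]
  [9] addr=0x55 blk=21 s=1: MISS | VC [29, 9]
  [10] addr=0x17 blk=5 s=1: MISS | VC [29, 9, 21]
  [11] addr=0x27 blk=9 s=1: VC-HIT | VC [29, 5, 21]
  [12] addr=0x17 blk=5 s=1: VC-HIT | VC [29, 9, 21]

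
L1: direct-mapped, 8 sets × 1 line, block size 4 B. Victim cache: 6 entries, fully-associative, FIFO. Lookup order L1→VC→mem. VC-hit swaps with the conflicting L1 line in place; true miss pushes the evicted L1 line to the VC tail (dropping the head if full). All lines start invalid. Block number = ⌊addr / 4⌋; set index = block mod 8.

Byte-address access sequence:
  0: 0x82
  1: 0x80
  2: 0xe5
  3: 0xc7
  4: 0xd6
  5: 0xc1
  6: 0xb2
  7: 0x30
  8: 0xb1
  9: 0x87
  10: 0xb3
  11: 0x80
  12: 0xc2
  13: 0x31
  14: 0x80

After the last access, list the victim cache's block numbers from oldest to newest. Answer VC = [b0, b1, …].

VC = [57, 48, 44, 49]

#0 0x82→b32/s0 MISS; vc=[]
#1 0x80→b32/s0 L1-HIT; vc=[]
#2 0xe5→b57/s1 MISS; vc=[]
#3 0xc7→b49/s1 MISS; vc=[57]
#4 0xd6→b53/s5 MISS; vc=[57]
#5 0xc1→b48/s0 MISS; vc=[57,32]
#6 0xb2→b44/s4 MISS; vc=[57,32]
#7 0x30→b12/s4 MISS; vc=[57,32,44]
#8 0xb1→b44/s4 VC-HIT; vc=[57,32,12]
#9 0x87→b33/s1 MISS; vc=[57,32,12,49]
#10 0xb3→b44/s4 L1-HIT; vc=[57,32,12,49]
#11 0x80→b32/s0 VC-HIT; vc=[57,48,12,49]
#12 0xc2→b48/s0 VC-HIT; vc=[57,32,12,49]
#13 0x31→b12/s4 VC-HIT; vc=[57,32,44,49]
#14 0x80→b32/s0 VC-HIT; vc=[57,48,44,49]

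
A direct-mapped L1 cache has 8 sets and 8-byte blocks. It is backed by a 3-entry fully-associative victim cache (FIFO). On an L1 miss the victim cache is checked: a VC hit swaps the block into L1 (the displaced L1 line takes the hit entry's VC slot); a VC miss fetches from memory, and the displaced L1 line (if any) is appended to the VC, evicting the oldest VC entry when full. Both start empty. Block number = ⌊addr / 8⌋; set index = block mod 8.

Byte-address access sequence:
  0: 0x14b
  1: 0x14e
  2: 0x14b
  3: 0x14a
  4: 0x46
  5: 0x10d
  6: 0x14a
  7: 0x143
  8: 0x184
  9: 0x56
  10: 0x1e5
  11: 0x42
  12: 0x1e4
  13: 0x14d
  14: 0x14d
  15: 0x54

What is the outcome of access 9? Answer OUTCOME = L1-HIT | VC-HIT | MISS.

OUTCOME = MISS

#0 0x14b→b41/s1 MISS; vc=[]
#1 0x14e→b41/s1 L1-HIT; vc=[]
#2 0x14b→b41/s1 L1-HIT; vc=[]
#3 0x14a→b41/s1 L1-HIT; vc=[]
#4 0x46→b8/s0 MISS; vc=[]
#5 0x10d→b33/s1 MISS; vc=[41]
#6 0x14a→b41/s1 VC-HIT; vc=[33]
#7 0x143→b40/s0 MISS; vc=[33,8]
#8 0x184→b48/s0 MISS; vc=[33,8,40]
#9 0x56→b10/s2 MISS; vc=[33,8,40]
#10 0x1e5→b60/s4 MISS; vc=[33,8,40]
#11 0x42→b8/s0 VC-HIT; vc=[33,48,40]
#12 0x1e4→b60/s4 L1-HIT; vc=[33,48,40]
#13 0x14d→b41/s1 L1-HIT; vc=[33,48,40]
#14 0x14d→b41/s1 L1-HIT; vc=[33,48,40]
#15 0x54→b10/s2 L1-HIT; vc=[33,48,40]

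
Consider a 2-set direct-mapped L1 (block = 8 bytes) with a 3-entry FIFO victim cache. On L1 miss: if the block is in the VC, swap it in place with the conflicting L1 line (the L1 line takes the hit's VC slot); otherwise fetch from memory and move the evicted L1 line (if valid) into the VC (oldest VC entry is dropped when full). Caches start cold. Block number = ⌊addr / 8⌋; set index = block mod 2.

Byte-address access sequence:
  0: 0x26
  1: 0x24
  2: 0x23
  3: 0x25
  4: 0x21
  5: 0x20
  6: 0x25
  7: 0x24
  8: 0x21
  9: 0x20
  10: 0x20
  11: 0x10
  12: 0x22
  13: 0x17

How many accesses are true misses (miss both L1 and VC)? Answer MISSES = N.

MISSES = 2

  [0] addr=0x26 blk=4 s=0: MISS | VC []
  [1] addr=0x24 blk=4 s=0: L1-HIT | VC []
  [2] addr=0x23 blk=4 s=0: L1-HIT | VC []
  [3] addr=0x25 blk=4 s=0: L1-HIT | VC []
  [4] addr=0x21 blk=4 s=0: L1-HIT | VC []
  [5] addr=0x20 blk=4 s=0: L1-HIT | VC []
  [6] addr=0x25 blk=4 s=0: L1-HIT | VC []
  [7] addr=0x24 blk=4 s=0: L1-HIT | VC []
  [8] addr=0x21 blk=4 s=0: L1-HIT | VC []
  [9] addr=0x20 blk=4 s=0: L1-HIT | VC []
  [10] addr=0x20 blk=4 s=0: L1-HIT | VC []
  [11] addr=0x10 blk=2 s=0: MISS | VC [4]
  [12] addr=0x22 blk=4 s=0: VC-HIT | VC [2]
  [13] addr=0x17 blk=2 s=0: VC-HIT | VC [4]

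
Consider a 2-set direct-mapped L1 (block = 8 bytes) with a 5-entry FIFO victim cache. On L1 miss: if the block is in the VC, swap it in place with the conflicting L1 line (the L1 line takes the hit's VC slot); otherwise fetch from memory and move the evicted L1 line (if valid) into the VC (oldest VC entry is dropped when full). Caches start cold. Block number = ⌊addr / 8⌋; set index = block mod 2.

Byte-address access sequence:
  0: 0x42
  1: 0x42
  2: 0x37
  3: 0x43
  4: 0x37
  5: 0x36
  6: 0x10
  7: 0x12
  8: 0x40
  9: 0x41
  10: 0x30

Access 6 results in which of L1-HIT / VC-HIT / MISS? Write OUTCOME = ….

OUTCOME = MISS

#0 0x42→b8/s0 MISS; vc=[]
#1 0x42→b8/s0 L1-HIT; vc=[]
#2 0x37→b6/s0 MISS; vc=[8]
#3 0x43→b8/s0 VC-HIT; vc=[6]
#4 0x37→b6/s0 VC-HIT; vc=[8]
#5 0x36→b6/s0 L1-HIT; vc=[8]
#6 0x10→b2/s0 MISS; vc=[8,6]
#7 0x12→b2/s0 L1-HIT; vc=[8,6]
#8 0x40→b8/s0 VC-HIT; vc=[2,6]
#9 0x41→b8/s0 L1-HIT; vc=[2,6]
#10 0x30→b6/s0 VC-HIT; vc=[2,8]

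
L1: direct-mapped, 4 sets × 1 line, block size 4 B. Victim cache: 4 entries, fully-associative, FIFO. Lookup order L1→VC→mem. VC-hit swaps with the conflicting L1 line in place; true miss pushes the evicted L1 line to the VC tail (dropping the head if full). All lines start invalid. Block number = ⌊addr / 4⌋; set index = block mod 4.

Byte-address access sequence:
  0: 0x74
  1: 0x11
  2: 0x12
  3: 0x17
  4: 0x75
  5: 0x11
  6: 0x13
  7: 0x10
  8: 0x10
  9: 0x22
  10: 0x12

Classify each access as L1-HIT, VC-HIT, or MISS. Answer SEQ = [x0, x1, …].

0: 0x74 (blk 29, set 1) → MISS  vc=[]
1: 0x11 (blk 4, set 0) → MISS  vc=[]
2: 0x12 (blk 4, set 0) → L1-HIT  vc=[]
3: 0x17 (blk 5, set 1) → MISS  vc=[29]
4: 0x75 (blk 29, set 1) → VC-HIT  vc=[5]
5: 0x11 (blk 4, set 0) → L1-HIT  vc=[5]
6: 0x13 (blk 4, set 0) → L1-HIT  vc=[5]
7: 0x10 (blk 4, set 0) → L1-HIT  vc=[5]
8: 0x10 (blk 4, set 0) → L1-HIT  vc=[5]
9: 0x22 (blk 8, set 0) → MISS  vc=[5, 4]
10: 0x12 (blk 4, set 0) → VC-HIT  vc=[5, 8]

SEQ = [MISS, MISS, L1-HIT, MISS, VC-HIT, L1-HIT, L1-HIT, L1-HIT, L1-HIT, MISS, VC-HIT]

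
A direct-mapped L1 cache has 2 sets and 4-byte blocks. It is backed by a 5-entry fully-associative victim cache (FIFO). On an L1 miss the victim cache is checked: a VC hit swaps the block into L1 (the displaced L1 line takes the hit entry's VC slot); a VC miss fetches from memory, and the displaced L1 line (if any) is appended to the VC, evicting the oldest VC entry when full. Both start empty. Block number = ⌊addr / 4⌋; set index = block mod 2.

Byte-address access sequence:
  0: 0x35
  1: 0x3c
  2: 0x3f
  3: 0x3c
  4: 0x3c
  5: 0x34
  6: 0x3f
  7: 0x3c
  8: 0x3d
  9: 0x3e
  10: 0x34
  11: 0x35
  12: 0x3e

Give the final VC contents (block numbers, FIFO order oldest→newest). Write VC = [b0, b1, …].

  [0] addr=0x35 blk=13 s=1: MISS | VC []
  [1] addr=0x3c blk=15 s=1: MISS | VC [13]
  [2] addr=0x3f blk=15 s=1: L1-HIT | VC [13]
  [3] addr=0x3c blk=15 s=1: L1-HIT | VC [13]
  [4] addr=0x3c blk=15 s=1: L1-HIT | VC [13]
  [5] addr=0x34 blk=13 s=1: VC-HIT | VC [15]
  [6] addr=0x3f blk=15 s=1: VC-HIT | VC [13]
  [7] addr=0x3c blk=15 s=1: L1-HIT | VC [13]
  [8] addr=0x3d blk=15 s=1: L1-HIT | VC [13]
  [9] addr=0x3e blk=15 s=1: L1-HIT | VC [13]
  [10] addr=0x34 blk=13 s=1: VC-HIT | VC [15]
  [11] addr=0x35 blk=13 s=1: L1-HIT | VC [15]
  [12] addr=0x3e blk=15 s=1: VC-HIT | VC [13]

VC = [13]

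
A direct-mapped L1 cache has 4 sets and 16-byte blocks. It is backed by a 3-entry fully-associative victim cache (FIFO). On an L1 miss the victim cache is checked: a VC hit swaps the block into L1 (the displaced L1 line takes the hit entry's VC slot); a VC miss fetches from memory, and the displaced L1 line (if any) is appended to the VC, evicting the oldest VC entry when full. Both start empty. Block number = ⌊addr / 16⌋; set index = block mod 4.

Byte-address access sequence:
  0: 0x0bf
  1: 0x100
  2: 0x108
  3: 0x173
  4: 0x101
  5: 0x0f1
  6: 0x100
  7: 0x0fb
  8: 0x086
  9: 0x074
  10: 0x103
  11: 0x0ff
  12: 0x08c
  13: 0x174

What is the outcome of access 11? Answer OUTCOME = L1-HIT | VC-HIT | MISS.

OUTCOME = VC-HIT

#0 0xbf→b11/s3 MISS; vc=[]
#1 0x100→b16/s0 MISS; vc=[]
#2 0x108→b16/s0 L1-HIT; vc=[]
#3 0x173→b23/s3 MISS; vc=[11]
#4 0x101→b16/s0 L1-HIT; vc=[11]
#5 0xf1→b15/s3 MISS; vc=[11,23]
#6 0x100→b16/s0 L1-HIT; vc=[11,23]
#7 0xfb→b15/s3 L1-HIT; vc=[11,23]
#8 0x86→b8/s0 MISS; vc=[11,23,16]
#9 0x74→b7/s3 MISS; vc=[23,16,15]
#10 0x103→b16/s0 VC-HIT; vc=[23,8,15]
#11 0xff→b15/s3 VC-HIT; vc=[23,8,7]
#12 0x8c→b8/s0 VC-HIT; vc=[23,16,7]
#13 0x174→b23/s3 VC-HIT; vc=[15,16,7]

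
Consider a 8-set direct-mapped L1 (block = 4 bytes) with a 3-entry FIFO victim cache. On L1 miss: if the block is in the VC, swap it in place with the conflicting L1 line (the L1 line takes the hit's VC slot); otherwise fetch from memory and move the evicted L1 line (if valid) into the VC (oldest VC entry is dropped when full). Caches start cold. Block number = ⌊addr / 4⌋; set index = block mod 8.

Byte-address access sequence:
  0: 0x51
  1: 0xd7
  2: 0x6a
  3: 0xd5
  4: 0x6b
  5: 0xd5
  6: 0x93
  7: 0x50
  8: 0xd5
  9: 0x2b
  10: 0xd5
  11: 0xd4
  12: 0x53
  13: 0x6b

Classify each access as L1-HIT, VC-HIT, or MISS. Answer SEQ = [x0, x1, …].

  [0] addr=0x51 blk=20 s=4: MISS | VC []
  [1] addr=0xd7 blk=53 s=5: MISS | VC []
  [2] addr=0x6a blk=26 s=2: MISS | VC []
  [3] addr=0xd5 blk=53 s=5: L1-HIT | VC []
  [4] addr=0x6b blk=26 s=2: L1-HIT | VC []
  [5] addr=0xd5 blk=53 s=5: L1-HIT | VC []
  [6] addr=0x93 blk=36 s=4: MISS | VC [20]
  [7] addr=0x50 blk=20 s=4: VC-HIT | VC [36]
  [8] addr=0xd5 blk=53 s=5: L1-HIT | VC [36]
  [9] addr=0x2b blk=10 s=2: MISS | VC [36, 26]
  [10] addr=0xd5 blk=53 s=5: L1-HIT | VC [36, 26]
  [11] addr=0xd4 blk=53 s=5: L1-HIT | VC [36, 26]
  [12] addr=0x53 blk=20 s=4: L1-HIT | VC [36, 26]
  [13] addr=0x6b blk=26 s=2: VC-HIT | VC [36, 10]

SEQ = [MISS, MISS, MISS, L1-HIT, L1-HIT, L1-HIT, MISS, VC-HIT, L1-HIT, MISS, L1-HIT, L1-HIT, L1-HIT, VC-HIT]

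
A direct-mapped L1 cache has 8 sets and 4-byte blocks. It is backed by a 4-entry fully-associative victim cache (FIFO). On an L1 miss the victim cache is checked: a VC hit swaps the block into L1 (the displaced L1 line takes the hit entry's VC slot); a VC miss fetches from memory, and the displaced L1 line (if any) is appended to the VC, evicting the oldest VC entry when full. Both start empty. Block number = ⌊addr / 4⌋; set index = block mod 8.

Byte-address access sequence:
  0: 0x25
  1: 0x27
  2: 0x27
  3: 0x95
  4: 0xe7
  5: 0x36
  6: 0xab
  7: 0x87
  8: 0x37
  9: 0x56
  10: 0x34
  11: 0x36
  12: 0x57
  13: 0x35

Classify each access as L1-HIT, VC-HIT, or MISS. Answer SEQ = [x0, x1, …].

0: 0x25 (blk 9, set 1) → MISS  vc=[]
1: 0x27 (blk 9, set 1) → L1-HIT  vc=[]
2: 0x27 (blk 9, set 1) → L1-HIT  vc=[]
3: 0x95 (blk 37, set 5) → MISS  vc=[]
4: 0xe7 (blk 57, set 1) → MISS  vc=[9]
5: 0x36 (blk 13, set 5) → MISS  vc=[9, 37]
6: 0xab (blk 42, set 2) → MISS  vc=[9, 37]
7: 0x87 (blk 33, set 1) → MISS  vc=[9, 37, 57]
8: 0x37 (blk 13, set 5) → L1-HIT  vc=[9, 37, 57]
9: 0x56 (blk 21, set 5) → MISS  vc=[9, 37, 57, 13]
10: 0x34 (blk 13, set 5) → VC-HIT  vc=[9, 37, 57, 21]
11: 0x36 (blk 13, set 5) → L1-HIT  vc=[9, 37, 57, 21]
12: 0x57 (blk 21, set 5) → VC-HIT  vc=[9, 37, 57, 13]
13: 0x35 (blk 13, set 5) → VC-HIT  vc=[9, 37, 57, 21]

SEQ = [MISS, L1-HIT, L1-HIT, MISS, MISS, MISS, MISS, MISS, L1-HIT, MISS, VC-HIT, L1-HIT, VC-HIT, VC-HIT]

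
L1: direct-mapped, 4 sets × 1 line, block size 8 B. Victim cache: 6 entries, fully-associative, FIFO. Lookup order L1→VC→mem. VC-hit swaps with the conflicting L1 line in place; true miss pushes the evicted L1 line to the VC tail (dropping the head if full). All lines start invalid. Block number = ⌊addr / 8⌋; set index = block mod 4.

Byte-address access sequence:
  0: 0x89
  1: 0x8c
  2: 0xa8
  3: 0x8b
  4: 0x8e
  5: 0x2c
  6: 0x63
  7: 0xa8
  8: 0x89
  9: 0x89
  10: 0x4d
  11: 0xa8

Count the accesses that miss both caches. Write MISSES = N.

0: 0x89 (blk 17, set 1) → MISS  vc=[]
1: 0x8c (blk 17, set 1) → L1-HIT  vc=[]
2: 0xa8 (blk 21, set 1) → MISS  vc=[17]
3: 0x8b (blk 17, set 1) → VC-HIT  vc=[21]
4: 0x8e (blk 17, set 1) → L1-HIT  vc=[21]
5: 0x2c (blk 5, set 1) → MISS  vc=[21, 17]
6: 0x63 (blk 12, set 0) → MISS  vc=[21, 17]
7: 0xa8 (blk 21, set 1) → VC-HIT  vc=[5, 17]
8: 0x89 (blk 17, set 1) → VC-HIT  vc=[5, 21]
9: 0x89 (blk 17, set 1) → L1-HIT  vc=[5, 21]
10: 0x4d (blk 9, set 1) → MISS  vc=[5, 21, 17]
11: 0xa8 (blk 21, set 1) → VC-HIT  vc=[5, 9, 17]

MISSES = 5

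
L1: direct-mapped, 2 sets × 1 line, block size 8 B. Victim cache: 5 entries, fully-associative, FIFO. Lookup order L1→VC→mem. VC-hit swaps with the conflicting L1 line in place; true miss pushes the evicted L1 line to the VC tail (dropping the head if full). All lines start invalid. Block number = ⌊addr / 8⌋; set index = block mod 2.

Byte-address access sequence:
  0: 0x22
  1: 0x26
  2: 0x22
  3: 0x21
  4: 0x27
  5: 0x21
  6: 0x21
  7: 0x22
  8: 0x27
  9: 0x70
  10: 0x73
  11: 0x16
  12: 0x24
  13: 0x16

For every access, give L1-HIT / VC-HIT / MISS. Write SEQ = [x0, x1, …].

SEQ = [MISS, L1-HIT, L1-HIT, L1-HIT, L1-HIT, L1-HIT, L1-HIT, L1-HIT, L1-HIT, MISS, L1-HIT, MISS, VC-HIT, VC-HIT]

0: 0x22 (blk 4, set 0) → MISS  vc=[]
1: 0x26 (blk 4, set 0) → L1-HIT  vc=[]
2: 0x22 (blk 4, set 0) → L1-HIT  vc=[]
3: 0x21 (blk 4, set 0) → L1-HIT  vc=[]
4: 0x27 (blk 4, set 0) → L1-HIT  vc=[]
5: 0x21 (blk 4, set 0) → L1-HIT  vc=[]
6: 0x21 (blk 4, set 0) → L1-HIT  vc=[]
7: 0x22 (blk 4, set 0) → L1-HIT  vc=[]
8: 0x27 (blk 4, set 0) → L1-HIT  vc=[]
9: 0x70 (blk 14, set 0) → MISS  vc=[4]
10: 0x73 (blk 14, set 0) → L1-HIT  vc=[4]
11: 0x16 (blk 2, set 0) → MISS  vc=[4, 14]
12: 0x24 (blk 4, set 0) → VC-HIT  vc=[2, 14]
13: 0x16 (blk 2, set 0) → VC-HIT  vc=[4, 14]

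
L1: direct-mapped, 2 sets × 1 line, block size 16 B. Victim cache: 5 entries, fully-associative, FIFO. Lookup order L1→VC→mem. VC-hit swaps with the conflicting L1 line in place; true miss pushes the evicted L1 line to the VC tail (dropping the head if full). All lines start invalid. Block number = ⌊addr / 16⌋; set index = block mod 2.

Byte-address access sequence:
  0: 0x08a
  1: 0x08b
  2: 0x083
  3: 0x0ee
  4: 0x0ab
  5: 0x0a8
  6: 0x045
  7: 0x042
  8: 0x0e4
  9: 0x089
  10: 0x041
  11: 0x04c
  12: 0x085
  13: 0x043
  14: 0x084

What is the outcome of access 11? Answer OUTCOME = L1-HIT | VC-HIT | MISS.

0: 0x8a (blk 8, set 0) → MISS  vc=[]
1: 0x8b (blk 8, set 0) → L1-HIT  vc=[]
2: 0x83 (blk 8, set 0) → L1-HIT  vc=[]
3: 0xee (blk 14, set 0) → MISS  vc=[8]
4: 0xab (blk 10, set 0) → MISS  vc=[8, 14]
5: 0xa8 (blk 10, set 0) → L1-HIT  vc=[8, 14]
6: 0x45 (blk 4, set 0) → MISS  vc=[8, 14, 10]
7: 0x42 (blk 4, set 0) → L1-HIT  vc=[8, 14, 10]
8: 0xe4 (blk 14, set 0) → VC-HIT  vc=[8, 4, 10]
9: 0x89 (blk 8, set 0) → VC-HIT  vc=[14, 4, 10]
10: 0x41 (blk 4, set 0) → VC-HIT  vc=[14, 8, 10]
11: 0x4c (blk 4, set 0) → L1-HIT  vc=[14, 8, 10]
12: 0x85 (blk 8, set 0) → VC-HIT  vc=[14, 4, 10]
13: 0x43 (blk 4, set 0) → VC-HIT  vc=[14, 8, 10]
14: 0x84 (blk 8, set 0) → VC-HIT  vc=[14, 4, 10]

OUTCOME = L1-HIT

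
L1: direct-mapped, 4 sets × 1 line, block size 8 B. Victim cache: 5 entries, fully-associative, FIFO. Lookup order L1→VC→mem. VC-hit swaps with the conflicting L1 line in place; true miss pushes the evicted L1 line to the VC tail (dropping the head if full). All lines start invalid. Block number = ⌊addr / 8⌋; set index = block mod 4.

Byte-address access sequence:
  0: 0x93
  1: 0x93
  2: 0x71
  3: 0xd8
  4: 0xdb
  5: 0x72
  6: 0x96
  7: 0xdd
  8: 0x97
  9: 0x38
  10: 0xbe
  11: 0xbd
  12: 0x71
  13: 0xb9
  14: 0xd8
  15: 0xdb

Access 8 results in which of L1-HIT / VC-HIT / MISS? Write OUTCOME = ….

#0 0x93→b18/s2 MISS; vc=[]
#1 0x93→b18/s2 L1-HIT; vc=[]
#2 0x71→b14/s2 MISS; vc=[18]
#3 0xd8→b27/s3 MISS; vc=[18]
#4 0xdb→b27/s3 L1-HIT; vc=[18]
#5 0x72→b14/s2 L1-HIT; vc=[18]
#6 0x96→b18/s2 VC-HIT; vc=[14]
#7 0xdd→b27/s3 L1-HIT; vc=[14]
#8 0x97→b18/s2 L1-HIT; vc=[14]
#9 0x38→b7/s3 MISS; vc=[14,27]
#10 0xbe→b23/s3 MISS; vc=[14,27,7]
#11 0xbd→b23/s3 L1-HIT; vc=[14,27,7]
#12 0x71→b14/s2 VC-HIT; vc=[18,27,7]
#13 0xb9→b23/s3 L1-HIT; vc=[18,27,7]
#14 0xd8→b27/s3 VC-HIT; vc=[18,23,7]
#15 0xdb→b27/s3 L1-HIT; vc=[18,23,7]

OUTCOME = L1-HIT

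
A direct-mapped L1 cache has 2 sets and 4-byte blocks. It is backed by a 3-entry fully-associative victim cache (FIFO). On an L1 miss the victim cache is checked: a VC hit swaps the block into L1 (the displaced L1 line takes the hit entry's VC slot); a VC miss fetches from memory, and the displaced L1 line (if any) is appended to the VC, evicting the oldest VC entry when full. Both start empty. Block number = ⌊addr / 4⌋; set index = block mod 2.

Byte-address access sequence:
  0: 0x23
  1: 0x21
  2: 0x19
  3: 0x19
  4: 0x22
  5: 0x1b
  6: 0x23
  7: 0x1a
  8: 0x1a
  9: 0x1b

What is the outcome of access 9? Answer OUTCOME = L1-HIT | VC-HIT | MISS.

OUTCOME = L1-HIT

#0 0x23→b8/s0 MISS; vc=[]
#1 0x21→b8/s0 L1-HIT; vc=[]
#2 0x19→b6/s0 MISS; vc=[8]
#3 0x19→b6/s0 L1-HIT; vc=[8]
#4 0x22→b8/s0 VC-HIT; vc=[6]
#5 0x1b→b6/s0 VC-HIT; vc=[8]
#6 0x23→b8/s0 VC-HIT; vc=[6]
#7 0x1a→b6/s0 VC-HIT; vc=[8]
#8 0x1a→b6/s0 L1-HIT; vc=[8]
#9 0x1b→b6/s0 L1-HIT; vc=[8]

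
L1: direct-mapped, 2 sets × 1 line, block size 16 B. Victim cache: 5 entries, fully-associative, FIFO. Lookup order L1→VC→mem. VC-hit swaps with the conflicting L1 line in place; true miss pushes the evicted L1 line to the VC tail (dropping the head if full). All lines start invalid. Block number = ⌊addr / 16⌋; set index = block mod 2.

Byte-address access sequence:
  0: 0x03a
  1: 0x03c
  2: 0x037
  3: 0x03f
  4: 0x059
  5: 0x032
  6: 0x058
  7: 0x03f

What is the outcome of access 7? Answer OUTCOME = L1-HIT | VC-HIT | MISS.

OUTCOME = VC-HIT

0: 0x3a (blk 3, set 1) → MISS  vc=[]
1: 0x3c (blk 3, set 1) → L1-HIT  vc=[]
2: 0x37 (blk 3, set 1) → L1-HIT  vc=[]
3: 0x3f (blk 3, set 1) → L1-HIT  vc=[]
4: 0x59 (blk 5, set 1) → MISS  vc=[3]
5: 0x32 (blk 3, set 1) → VC-HIT  vc=[5]
6: 0x58 (blk 5, set 1) → VC-HIT  vc=[3]
7: 0x3f (blk 3, set 1) → VC-HIT  vc=[5]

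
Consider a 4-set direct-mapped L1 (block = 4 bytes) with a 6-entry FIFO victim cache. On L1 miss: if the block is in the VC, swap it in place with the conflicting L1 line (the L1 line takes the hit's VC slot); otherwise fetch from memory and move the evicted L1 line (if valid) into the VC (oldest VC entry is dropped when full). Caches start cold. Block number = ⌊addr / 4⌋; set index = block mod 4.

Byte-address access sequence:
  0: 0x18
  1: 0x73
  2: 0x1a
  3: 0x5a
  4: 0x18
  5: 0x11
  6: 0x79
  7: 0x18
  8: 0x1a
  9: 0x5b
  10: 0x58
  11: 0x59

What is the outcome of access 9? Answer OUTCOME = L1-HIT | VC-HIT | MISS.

OUTCOME = VC-HIT

  [0] addr=0x18 blk=6 s=2: MISS | VC []
  [1] addr=0x73 blk=28 s=0: MISS | VC []
  [2] addr=0x1a blk=6 s=2: L1-HIT | VC []
  [3] addr=0x5a blk=22 s=2: MISS | VC [6]
  [4] addr=0x18 blk=6 s=2: VC-HIT | VC [22]
  [5] addr=0x11 blk=4 s=0: MISS | VC [22, 28]
  [6] addr=0x79 blk=30 s=2: MISS | VC [22, 28, 6]
  [7] addr=0x18 blk=6 s=2: VC-HIT | VC [22, 28, 30]
  [8] addr=0x1a blk=6 s=2: L1-HIT | VC [22, 28, 30]
  [9] addr=0x5b blk=22 s=2: VC-HIT | VC [6, 28, 30]
  [10] addr=0x58 blk=22 s=2: L1-HIT | VC [6, 28, 30]
  [11] addr=0x59 blk=22 s=2: L1-HIT | VC [6, 28, 30]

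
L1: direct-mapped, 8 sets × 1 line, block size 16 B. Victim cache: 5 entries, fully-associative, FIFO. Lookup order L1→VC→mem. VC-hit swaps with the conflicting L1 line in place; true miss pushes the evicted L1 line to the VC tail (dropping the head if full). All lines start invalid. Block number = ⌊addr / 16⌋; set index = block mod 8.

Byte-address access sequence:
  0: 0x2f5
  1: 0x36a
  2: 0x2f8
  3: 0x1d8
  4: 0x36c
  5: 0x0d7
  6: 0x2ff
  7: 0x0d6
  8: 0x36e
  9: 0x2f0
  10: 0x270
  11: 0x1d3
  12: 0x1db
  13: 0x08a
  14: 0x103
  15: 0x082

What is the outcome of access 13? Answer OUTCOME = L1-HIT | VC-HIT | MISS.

0: 0x2f5 (blk 47, set 7) → MISS  vc=[]
1: 0x36a (blk 54, set 6) → MISS  vc=[]
2: 0x2f8 (blk 47, set 7) → L1-HIT  vc=[]
3: 0x1d8 (blk 29, set 5) → MISS  vc=[]
4: 0x36c (blk 54, set 6) → L1-HIT  vc=[]
5: 0xd7 (blk 13, set 5) → MISS  vc=[29]
6: 0x2ff (blk 47, set 7) → L1-HIT  vc=[29]
7: 0xd6 (blk 13, set 5) → L1-HIT  vc=[29]
8: 0x36e (blk 54, set 6) → L1-HIT  vc=[29]
9: 0x2f0 (blk 47, set 7) → L1-HIT  vc=[29]
10: 0x270 (blk 39, set 7) → MISS  vc=[29, 47]
11: 0x1d3 (blk 29, set 5) → VC-HIT  vc=[13, 47]
12: 0x1db (blk 29, set 5) → L1-HIT  vc=[13, 47]
13: 0x8a (blk 8, set 0) → MISS  vc=[13, 47]
14: 0x103 (blk 16, set 0) → MISS  vc=[13, 47, 8]
15: 0x82 (blk 8, set 0) → VC-HIT  vc=[13, 47, 16]

OUTCOME = MISS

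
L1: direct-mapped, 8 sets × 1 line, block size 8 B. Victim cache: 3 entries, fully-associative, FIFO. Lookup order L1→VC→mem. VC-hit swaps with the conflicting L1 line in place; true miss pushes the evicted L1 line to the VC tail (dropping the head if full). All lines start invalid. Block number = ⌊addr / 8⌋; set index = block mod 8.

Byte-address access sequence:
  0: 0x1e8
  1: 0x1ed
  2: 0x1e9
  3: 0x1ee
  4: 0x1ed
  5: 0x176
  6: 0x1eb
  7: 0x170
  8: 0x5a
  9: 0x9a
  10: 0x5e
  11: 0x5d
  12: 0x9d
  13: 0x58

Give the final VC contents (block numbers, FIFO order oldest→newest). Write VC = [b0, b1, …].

#0 0x1e8→b61/s5 MISS; vc=[]
#1 0x1ed→b61/s5 L1-HIT; vc=[]
#2 0x1e9→b61/s5 L1-HIT; vc=[]
#3 0x1ee→b61/s5 L1-HIT; vc=[]
#4 0x1ed→b61/s5 L1-HIT; vc=[]
#5 0x176→b46/s6 MISS; vc=[]
#6 0x1eb→b61/s5 L1-HIT; vc=[]
#7 0x170→b46/s6 L1-HIT; vc=[]
#8 0x5a→b11/s3 MISS; vc=[]
#9 0x9a→b19/s3 MISS; vc=[11]
#10 0x5e→b11/s3 VC-HIT; vc=[19]
#11 0x5d→b11/s3 L1-HIT; vc=[19]
#12 0x9d→b19/s3 VC-HIT; vc=[11]
#13 0x58→b11/s3 VC-HIT; vc=[19]

VC = [19]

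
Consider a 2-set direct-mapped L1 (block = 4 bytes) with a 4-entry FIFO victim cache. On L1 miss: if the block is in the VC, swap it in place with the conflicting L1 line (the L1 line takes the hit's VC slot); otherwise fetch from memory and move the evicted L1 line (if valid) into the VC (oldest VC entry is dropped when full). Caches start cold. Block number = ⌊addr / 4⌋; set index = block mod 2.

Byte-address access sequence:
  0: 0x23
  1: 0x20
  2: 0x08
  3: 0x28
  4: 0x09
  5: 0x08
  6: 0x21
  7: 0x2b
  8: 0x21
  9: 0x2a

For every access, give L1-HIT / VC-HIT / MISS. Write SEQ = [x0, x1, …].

0: 0x23 (blk 8, set 0) → MISS  vc=[]
1: 0x20 (blk 8, set 0) → L1-HIT  vc=[]
2: 0x8 (blk 2, set 0) → MISS  vc=[8]
3: 0x28 (blk 10, set 0) → MISS  vc=[8, 2]
4: 0x9 (blk 2, set 0) → VC-HIT  vc=[8, 10]
5: 0x8 (blk 2, set 0) → L1-HIT  vc=[8, 10]
6: 0x21 (blk 8, set 0) → VC-HIT  vc=[2, 10]
7: 0x2b (blk 10, set 0) → VC-HIT  vc=[2, 8]
8: 0x21 (blk 8, set 0) → VC-HIT  vc=[2, 10]
9: 0x2a (blk 10, set 0) → VC-HIT  vc=[2, 8]

SEQ = [MISS, L1-HIT, MISS, MISS, VC-HIT, L1-HIT, VC-HIT, VC-HIT, VC-HIT, VC-HIT]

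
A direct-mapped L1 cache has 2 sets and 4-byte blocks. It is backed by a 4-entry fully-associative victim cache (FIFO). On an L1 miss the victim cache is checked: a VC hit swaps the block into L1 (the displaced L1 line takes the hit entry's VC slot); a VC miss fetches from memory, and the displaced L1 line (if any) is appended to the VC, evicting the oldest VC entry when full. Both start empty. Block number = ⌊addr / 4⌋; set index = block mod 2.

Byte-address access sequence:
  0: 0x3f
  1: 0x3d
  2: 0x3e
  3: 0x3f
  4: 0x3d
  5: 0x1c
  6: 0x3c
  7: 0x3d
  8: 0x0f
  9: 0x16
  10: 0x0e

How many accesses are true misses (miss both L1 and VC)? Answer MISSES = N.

MISSES = 4

#0 0x3f→b15/s1 MISS; vc=[]
#1 0x3d→b15/s1 L1-HIT; vc=[]
#2 0x3e→b15/s1 L1-HIT; vc=[]
#3 0x3f→b15/s1 L1-HIT; vc=[]
#4 0x3d→b15/s1 L1-HIT; vc=[]
#5 0x1c→b7/s1 MISS; vc=[15]
#6 0x3c→b15/s1 VC-HIT; vc=[7]
#7 0x3d→b15/s1 L1-HIT; vc=[7]
#8 0xf→b3/s1 MISS; vc=[7,15]
#9 0x16→b5/s1 MISS; vc=[7,15,3]
#10 0xe→b3/s1 VC-HIT; vc=[7,15,5]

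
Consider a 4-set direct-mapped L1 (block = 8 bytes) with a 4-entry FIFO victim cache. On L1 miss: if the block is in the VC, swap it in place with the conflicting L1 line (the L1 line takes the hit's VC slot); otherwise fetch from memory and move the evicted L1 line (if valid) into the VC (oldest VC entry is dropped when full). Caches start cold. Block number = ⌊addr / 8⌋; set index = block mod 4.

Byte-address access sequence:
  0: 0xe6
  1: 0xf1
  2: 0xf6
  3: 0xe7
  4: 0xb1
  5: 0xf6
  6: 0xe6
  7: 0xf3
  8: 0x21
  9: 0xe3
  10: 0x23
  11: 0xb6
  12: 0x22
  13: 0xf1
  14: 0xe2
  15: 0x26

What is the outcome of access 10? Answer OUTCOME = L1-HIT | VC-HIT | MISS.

#0 0xe6→b28/s0 MISS; vc=[]
#1 0xf1→b30/s2 MISS; vc=[]
#2 0xf6→b30/s2 L1-HIT; vc=[]
#3 0xe7→b28/s0 L1-HIT; vc=[]
#4 0xb1→b22/s2 MISS; vc=[30]
#5 0xf6→b30/s2 VC-HIT; vc=[22]
#6 0xe6→b28/s0 L1-HIT; vc=[22]
#7 0xf3→b30/s2 L1-HIT; vc=[22]
#8 0x21→b4/s0 MISS; vc=[22,28]
#9 0xe3→b28/s0 VC-HIT; vc=[22,4]
#10 0x23→b4/s0 VC-HIT; vc=[22,28]
#11 0xb6→b22/s2 VC-HIT; vc=[30,28]
#12 0x22→b4/s0 L1-HIT; vc=[30,28]
#13 0xf1→b30/s2 VC-HIT; vc=[22,28]
#14 0xe2→b28/s0 VC-HIT; vc=[22,4]
#15 0x26→b4/s0 VC-HIT; vc=[22,28]

OUTCOME = VC-HIT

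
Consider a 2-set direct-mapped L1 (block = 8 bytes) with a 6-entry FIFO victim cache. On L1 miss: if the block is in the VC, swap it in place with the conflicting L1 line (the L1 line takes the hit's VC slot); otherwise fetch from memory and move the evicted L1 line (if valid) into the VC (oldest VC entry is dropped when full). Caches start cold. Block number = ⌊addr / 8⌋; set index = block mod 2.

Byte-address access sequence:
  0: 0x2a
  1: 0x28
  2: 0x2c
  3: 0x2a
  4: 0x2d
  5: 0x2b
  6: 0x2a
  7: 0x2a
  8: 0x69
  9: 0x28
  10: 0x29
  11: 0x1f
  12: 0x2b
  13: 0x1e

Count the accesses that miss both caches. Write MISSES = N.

#0 0x2a→b5/s1 MISS; vc=[]
#1 0x28→b5/s1 L1-HIT; vc=[]
#2 0x2c→b5/s1 L1-HIT; vc=[]
#3 0x2a→b5/s1 L1-HIT; vc=[]
#4 0x2d→b5/s1 L1-HIT; vc=[]
#5 0x2b→b5/s1 L1-HIT; vc=[]
#6 0x2a→b5/s1 L1-HIT; vc=[]
#7 0x2a→b5/s1 L1-HIT; vc=[]
#8 0x69→b13/s1 MISS; vc=[5]
#9 0x28→b5/s1 VC-HIT; vc=[13]
#10 0x29→b5/s1 L1-HIT; vc=[13]
#11 0x1f→b3/s1 MISS; vc=[13,5]
#12 0x2b→b5/s1 VC-HIT; vc=[13,3]
#13 0x1e→b3/s1 VC-HIT; vc=[13,5]

MISSES = 3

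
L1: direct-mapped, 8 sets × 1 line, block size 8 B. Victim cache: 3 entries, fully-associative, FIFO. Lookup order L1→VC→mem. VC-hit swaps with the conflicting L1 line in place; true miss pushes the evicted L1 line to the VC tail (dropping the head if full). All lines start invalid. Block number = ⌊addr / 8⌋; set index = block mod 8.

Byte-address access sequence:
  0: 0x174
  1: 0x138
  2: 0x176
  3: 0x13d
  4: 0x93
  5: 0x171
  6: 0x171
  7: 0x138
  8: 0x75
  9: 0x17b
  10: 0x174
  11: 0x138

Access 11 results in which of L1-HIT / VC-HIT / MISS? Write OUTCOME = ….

0: 0x174 (blk 46, set 6) → MISS  vc=[]
1: 0x138 (blk 39, set 7) → MISS  vc=[]
2: 0x176 (blk 46, set 6) → L1-HIT  vc=[]
3: 0x13d (blk 39, set 7) → L1-HIT  vc=[]
4: 0x93 (blk 18, set 2) → MISS  vc=[]
5: 0x171 (blk 46, set 6) → L1-HIT  vc=[]
6: 0x171 (blk 46, set 6) → L1-HIT  vc=[]
7: 0x138 (blk 39, set 7) → L1-HIT  vc=[]
8: 0x75 (blk 14, set 6) → MISS  vc=[46]
9: 0x17b (blk 47, set 7) → MISS  vc=[46, 39]
10: 0x174 (blk 46, set 6) → VC-HIT  vc=[14, 39]
11: 0x138 (blk 39, set 7) → VC-HIT  vc=[14, 47]

OUTCOME = VC-HIT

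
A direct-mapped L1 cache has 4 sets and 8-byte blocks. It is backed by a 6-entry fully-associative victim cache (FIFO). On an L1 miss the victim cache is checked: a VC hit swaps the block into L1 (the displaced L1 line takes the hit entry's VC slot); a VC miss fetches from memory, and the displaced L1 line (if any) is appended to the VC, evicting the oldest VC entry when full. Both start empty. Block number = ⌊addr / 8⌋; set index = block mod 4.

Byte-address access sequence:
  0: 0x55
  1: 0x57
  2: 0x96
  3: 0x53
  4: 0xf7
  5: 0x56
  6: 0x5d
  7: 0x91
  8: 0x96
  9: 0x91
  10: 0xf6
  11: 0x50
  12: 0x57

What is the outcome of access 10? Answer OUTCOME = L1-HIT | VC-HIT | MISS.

  [0] addr=0x55 blk=10 s=2: MISS | VC []
  [1] addr=0x57 blk=10 s=2: L1-HIT | VC []
  [2] addr=0x96 blk=18 s=2: MISS | VC [10]
  [3] addr=0x53 blk=10 s=2: VC-HIT | VC [18]
  [4] addr=0xf7 blk=30 s=2: MISS | VC [18, 10]
  [5] addr=0x56 blk=10 s=2: VC-HIT | VC [18, 30]
  [6] addr=0x5d blk=11 s=3: MISS | VC [18, 30]
  [7] addr=0x91 blk=18 s=2: VC-HIT | VC [10, 30]
  [8] addr=0x96 blk=18 s=2: L1-HIT | VC [10, 30]
  [9] addr=0x91 blk=18 s=2: L1-HIT | VC [10, 30]
  [10] addr=0xf6 blk=30 s=2: VC-HIT | VC [10, 18]
  [11] addr=0x50 blk=10 s=2: VC-HIT | VC [30, 18]
  [12] addr=0x57 blk=10 s=2: L1-HIT | VC [30, 18]

OUTCOME = VC-HIT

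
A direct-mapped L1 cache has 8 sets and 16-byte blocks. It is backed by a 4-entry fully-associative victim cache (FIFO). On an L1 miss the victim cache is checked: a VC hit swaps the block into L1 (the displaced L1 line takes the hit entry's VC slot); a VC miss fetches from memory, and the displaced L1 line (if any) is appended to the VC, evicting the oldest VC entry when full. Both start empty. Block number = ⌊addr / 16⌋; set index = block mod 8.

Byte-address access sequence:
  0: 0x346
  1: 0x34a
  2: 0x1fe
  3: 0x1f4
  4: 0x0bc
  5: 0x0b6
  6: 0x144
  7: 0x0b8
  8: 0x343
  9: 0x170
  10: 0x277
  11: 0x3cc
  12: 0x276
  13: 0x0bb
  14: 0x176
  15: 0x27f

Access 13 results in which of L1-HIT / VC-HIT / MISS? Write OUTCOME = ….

0: 0x346 (blk 52, set 4) → MISS  vc=[]
1: 0x34a (blk 52, set 4) → L1-HIT  vc=[]
2: 0x1fe (blk 31, set 7) → MISS  vc=[]
3: 0x1f4 (blk 31, set 7) → L1-HIT  vc=[]
4: 0xbc (blk 11, set 3) → MISS  vc=[]
5: 0xb6 (blk 11, set 3) → L1-HIT  vc=[]
6: 0x144 (blk 20, set 4) → MISS  vc=[52]
7: 0xb8 (blk 11, set 3) → L1-HIT  vc=[52]
8: 0x343 (blk 52, set 4) → VC-HIT  vc=[20]
9: 0x170 (blk 23, set 7) → MISS  vc=[20, 31]
10: 0x277 (blk 39, set 7) → MISS  vc=[20, 31, 23]
11: 0x3cc (blk 60, set 4) → MISS  vc=[20, 31, 23, 52]
12: 0x276 (blk 39, set 7) → L1-HIT  vc=[20, 31, 23, 52]
13: 0xbb (blk 11, set 3) → L1-HIT  vc=[20, 31, 23, 52]
14: 0x176 (blk 23, set 7) → VC-HIT  vc=[20, 31, 39, 52]
15: 0x27f (blk 39, set 7) → VC-HIT  vc=[20, 31, 23, 52]

OUTCOME = L1-HIT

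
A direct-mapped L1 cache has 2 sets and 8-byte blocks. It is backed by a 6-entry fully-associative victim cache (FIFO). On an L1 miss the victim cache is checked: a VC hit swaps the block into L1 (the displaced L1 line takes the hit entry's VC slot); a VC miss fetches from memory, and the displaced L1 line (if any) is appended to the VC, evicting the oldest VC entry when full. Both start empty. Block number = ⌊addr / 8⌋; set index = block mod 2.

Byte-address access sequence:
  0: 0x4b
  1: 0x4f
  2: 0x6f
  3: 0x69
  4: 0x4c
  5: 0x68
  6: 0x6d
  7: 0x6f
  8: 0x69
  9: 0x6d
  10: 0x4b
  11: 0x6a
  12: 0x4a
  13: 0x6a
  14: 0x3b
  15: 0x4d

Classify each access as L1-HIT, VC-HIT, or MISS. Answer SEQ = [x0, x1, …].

SEQ = [MISS, L1-HIT, MISS, L1-HIT, VC-HIT, VC-HIT, L1-HIT, L1-HIT, L1-HIT, L1-HIT, VC-HIT, VC-HIT, VC-HIT, VC-HIT, MISS, VC-HIT]

#0 0x4b→b9/s1 MISS; vc=[]
#1 0x4f→b9/s1 L1-HIT; vc=[]
#2 0x6f→b13/s1 MISS; vc=[9]
#3 0x69→b13/s1 L1-HIT; vc=[9]
#4 0x4c→b9/s1 VC-HIT; vc=[13]
#5 0x68→b13/s1 VC-HIT; vc=[9]
#6 0x6d→b13/s1 L1-HIT; vc=[9]
#7 0x6f→b13/s1 L1-HIT; vc=[9]
#8 0x69→b13/s1 L1-HIT; vc=[9]
#9 0x6d→b13/s1 L1-HIT; vc=[9]
#10 0x4b→b9/s1 VC-HIT; vc=[13]
#11 0x6a→b13/s1 VC-HIT; vc=[9]
#12 0x4a→b9/s1 VC-HIT; vc=[13]
#13 0x6a→b13/s1 VC-HIT; vc=[9]
#14 0x3b→b7/s1 MISS; vc=[9,13]
#15 0x4d→b9/s1 VC-HIT; vc=[7,13]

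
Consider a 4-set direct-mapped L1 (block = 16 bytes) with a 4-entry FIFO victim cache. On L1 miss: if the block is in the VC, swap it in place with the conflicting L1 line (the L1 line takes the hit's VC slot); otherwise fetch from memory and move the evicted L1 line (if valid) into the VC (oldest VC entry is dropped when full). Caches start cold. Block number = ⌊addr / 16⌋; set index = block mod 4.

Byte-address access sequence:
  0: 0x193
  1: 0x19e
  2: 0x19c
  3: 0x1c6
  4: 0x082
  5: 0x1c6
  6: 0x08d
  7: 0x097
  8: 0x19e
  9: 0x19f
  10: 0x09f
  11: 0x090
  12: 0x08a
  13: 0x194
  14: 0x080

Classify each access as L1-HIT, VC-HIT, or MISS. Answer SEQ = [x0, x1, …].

#0 0x193→b25/s1 MISS; vc=[]
#1 0x19e→b25/s1 L1-HIT; vc=[]
#2 0x19c→b25/s1 L1-HIT; vc=[]
#3 0x1c6→b28/s0 MISS; vc=[]
#4 0x82→b8/s0 MISS; vc=[28]
#5 0x1c6→b28/s0 VC-HIT; vc=[8]
#6 0x8d→b8/s0 VC-HIT; vc=[28]
#7 0x97→b9/s1 MISS; vc=[28,25]
#8 0x19e→b25/s1 VC-HIT; vc=[28,9]
#9 0x19f→b25/s1 L1-HIT; vc=[28,9]
#10 0x9f→b9/s1 VC-HIT; vc=[28,25]
#11 0x90→b9/s1 L1-HIT; vc=[28,25]
#12 0x8a→b8/s0 L1-HIT; vc=[28,25]
#13 0x194→b25/s1 VC-HIT; vc=[28,9]
#14 0x80→b8/s0 L1-HIT; vc=[28,9]

SEQ = [MISS, L1-HIT, L1-HIT, MISS, MISS, VC-HIT, VC-HIT, MISS, VC-HIT, L1-HIT, VC-HIT, L1-HIT, L1-HIT, VC-HIT, L1-HIT]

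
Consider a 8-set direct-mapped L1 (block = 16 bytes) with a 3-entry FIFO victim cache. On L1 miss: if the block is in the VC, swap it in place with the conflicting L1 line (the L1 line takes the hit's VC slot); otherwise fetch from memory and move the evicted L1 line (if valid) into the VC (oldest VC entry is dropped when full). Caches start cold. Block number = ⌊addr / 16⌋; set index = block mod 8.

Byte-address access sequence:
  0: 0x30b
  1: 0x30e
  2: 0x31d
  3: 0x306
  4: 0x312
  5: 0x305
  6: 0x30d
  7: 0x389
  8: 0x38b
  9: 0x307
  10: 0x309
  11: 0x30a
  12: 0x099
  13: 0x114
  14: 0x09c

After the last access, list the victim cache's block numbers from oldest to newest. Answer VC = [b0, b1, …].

0: 0x30b (blk 48, set 0) → MISS  vc=[]
1: 0x30e (blk 48, set 0) → L1-HIT  vc=[]
2: 0x31d (blk 49, set 1) → MISS  vc=[]
3: 0x306 (blk 48, set 0) → L1-HIT  vc=[]
4: 0x312 (blk 49, set 1) → L1-HIT  vc=[]
5: 0x305 (blk 48, set 0) → L1-HIT  vc=[]
6: 0x30d (blk 48, set 0) → L1-HIT  vc=[]
7: 0x389 (blk 56, set 0) → MISS  vc=[48]
8: 0x38b (blk 56, set 0) → L1-HIT  vc=[48]
9: 0x307 (blk 48, set 0) → VC-HIT  vc=[56]
10: 0x309 (blk 48, set 0) → L1-HIT  vc=[56]
11: 0x30a (blk 48, set 0) → L1-HIT  vc=[56]
12: 0x99 (blk 9, set 1) → MISS  vc=[56, 49]
13: 0x114 (blk 17, set 1) → MISS  vc=[56, 49, 9]
14: 0x9c (blk 9, set 1) → VC-HIT  vc=[56, 49, 17]

VC = [56, 49, 17]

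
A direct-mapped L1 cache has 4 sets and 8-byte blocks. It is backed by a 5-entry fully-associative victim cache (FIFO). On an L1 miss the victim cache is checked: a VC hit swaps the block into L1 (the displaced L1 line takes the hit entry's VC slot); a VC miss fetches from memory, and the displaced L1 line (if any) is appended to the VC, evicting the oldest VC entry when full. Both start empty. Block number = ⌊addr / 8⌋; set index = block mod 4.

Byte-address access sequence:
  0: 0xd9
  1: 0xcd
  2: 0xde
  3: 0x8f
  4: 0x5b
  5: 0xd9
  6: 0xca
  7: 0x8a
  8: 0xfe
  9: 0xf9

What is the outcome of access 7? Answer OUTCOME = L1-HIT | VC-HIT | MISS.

OUTCOME = VC-HIT

0: 0xd9 (blk 27, set 3) → MISS  vc=[]
1: 0xcd (blk 25, set 1) → MISS  vc=[]
2: 0xde (blk 27, set 3) → L1-HIT  vc=[]
3: 0x8f (blk 17, set 1) → MISS  vc=[25]
4: 0x5b (blk 11, set 3) → MISS  vc=[25, 27]
5: 0xd9 (blk 27, set 3) → VC-HIT  vc=[25, 11]
6: 0xca (blk 25, set 1) → VC-HIT  vc=[17, 11]
7: 0x8a (blk 17, set 1) → VC-HIT  vc=[25, 11]
8: 0xfe (blk 31, set 3) → MISS  vc=[25, 11, 27]
9: 0xf9 (blk 31, set 3) → L1-HIT  vc=[25, 11, 27]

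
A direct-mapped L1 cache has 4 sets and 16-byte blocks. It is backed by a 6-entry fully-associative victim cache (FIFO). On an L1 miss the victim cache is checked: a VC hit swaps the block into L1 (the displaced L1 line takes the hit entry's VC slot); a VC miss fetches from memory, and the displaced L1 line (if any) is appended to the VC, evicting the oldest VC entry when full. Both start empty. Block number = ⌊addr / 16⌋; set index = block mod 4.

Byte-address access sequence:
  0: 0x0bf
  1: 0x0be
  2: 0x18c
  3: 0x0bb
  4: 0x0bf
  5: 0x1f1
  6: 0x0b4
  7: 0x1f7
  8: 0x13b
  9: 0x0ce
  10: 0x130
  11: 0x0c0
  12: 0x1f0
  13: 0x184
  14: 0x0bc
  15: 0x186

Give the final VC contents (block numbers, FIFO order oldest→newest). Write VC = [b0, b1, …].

VC = [31, 19, 12]

  [0] addr=0xbf blk=11 s=3: MISS | VC []
  [1] addr=0xbe blk=11 s=3: L1-HIT | VC []
  [2] addr=0x18c blk=24 s=0: MISS | VC []
  [3] addr=0xbb blk=11 s=3: L1-HIT | VC []
  [4] addr=0xbf blk=11 s=3: L1-HIT | VC []
  [5] addr=0x1f1 blk=31 s=3: MISS | VC [11]
  [6] addr=0xb4 blk=11 s=3: VC-HIT | VC [31]
  [7] addr=0x1f7 blk=31 s=3: VC-HIT | VC [11]
  [8] addr=0x13b blk=19 s=3: MISS | VC [11, 31]
  [9] addr=0xce blk=12 s=0: MISS | VC [11, 31, 24]
  [10] addr=0x130 blk=19 s=3: L1-HIT | VC [11, 31, 24]
  [11] addr=0xc0 blk=12 s=0: L1-HIT | VC [11, 31, 24]
  [12] addr=0x1f0 blk=31 s=3: VC-HIT | VC [11, 19, 24]
  [13] addr=0x184 blk=24 s=0: VC-HIT | VC [11, 19, 12]
  [14] addr=0xbc blk=11 s=3: VC-HIT | VC [31, 19, 12]
  [15] addr=0x186 blk=24 s=0: L1-HIT | VC [31, 19, 12]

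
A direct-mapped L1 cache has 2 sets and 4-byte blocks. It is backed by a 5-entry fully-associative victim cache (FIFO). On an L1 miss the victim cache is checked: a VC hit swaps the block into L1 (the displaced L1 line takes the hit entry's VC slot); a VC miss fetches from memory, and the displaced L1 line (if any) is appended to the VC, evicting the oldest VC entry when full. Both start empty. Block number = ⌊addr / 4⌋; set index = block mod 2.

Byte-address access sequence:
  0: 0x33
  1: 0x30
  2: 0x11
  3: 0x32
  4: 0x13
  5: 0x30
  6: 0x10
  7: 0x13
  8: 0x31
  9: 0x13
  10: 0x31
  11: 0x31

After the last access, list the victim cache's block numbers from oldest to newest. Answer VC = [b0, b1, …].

  [0] addr=0x33 blk=12 s=0: MISS | VC []
  [1] addr=0x30 blk=12 s=0: L1-HIT | VC []
  [2] addr=0x11 blk=4 s=0: MISS | VC [12]
  [3] addr=0x32 blk=12 s=0: VC-HIT | VC [4]
  [4] addr=0x13 blk=4 s=0: VC-HIT | VC [12]
  [5] addr=0x30 blk=12 s=0: VC-HIT | VC [4]
  [6] addr=0x10 blk=4 s=0: VC-HIT | VC [12]
  [7] addr=0x13 blk=4 s=0: L1-HIT | VC [12]
  [8] addr=0x31 blk=12 s=0: VC-HIT | VC [4]
  [9] addr=0x13 blk=4 s=0: VC-HIT | VC [12]
  [10] addr=0x31 blk=12 s=0: VC-HIT | VC [4]
  [11] addr=0x31 blk=12 s=0: L1-HIT | VC [4]

VC = [4]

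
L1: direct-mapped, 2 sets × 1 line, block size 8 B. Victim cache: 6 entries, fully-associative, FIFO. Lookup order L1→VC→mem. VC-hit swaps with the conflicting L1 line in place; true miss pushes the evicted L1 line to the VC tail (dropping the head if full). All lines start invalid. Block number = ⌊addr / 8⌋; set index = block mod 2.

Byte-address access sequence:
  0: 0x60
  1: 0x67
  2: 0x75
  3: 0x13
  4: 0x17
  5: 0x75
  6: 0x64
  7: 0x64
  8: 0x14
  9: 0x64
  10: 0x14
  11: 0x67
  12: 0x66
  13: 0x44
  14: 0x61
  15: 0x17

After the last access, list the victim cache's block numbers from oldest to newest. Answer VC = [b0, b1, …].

VC = [14, 12, 8]

0: 0x60 (blk 12, set 0) → MISS  vc=[]
1: 0x67 (blk 12, set 0) → L1-HIT  vc=[]
2: 0x75 (blk 14, set 0) → MISS  vc=[12]
3: 0x13 (blk 2, set 0) → MISS  vc=[12, 14]
4: 0x17 (blk 2, set 0) → L1-HIT  vc=[12, 14]
5: 0x75 (blk 14, set 0) → VC-HIT  vc=[12, 2]
6: 0x64 (blk 12, set 0) → VC-HIT  vc=[14, 2]
7: 0x64 (blk 12, set 0) → L1-HIT  vc=[14, 2]
8: 0x14 (blk 2, set 0) → VC-HIT  vc=[14, 12]
9: 0x64 (blk 12, set 0) → VC-HIT  vc=[14, 2]
10: 0x14 (blk 2, set 0) → VC-HIT  vc=[14, 12]
11: 0x67 (blk 12, set 0) → VC-HIT  vc=[14, 2]
12: 0x66 (blk 12, set 0) → L1-HIT  vc=[14, 2]
13: 0x44 (blk 8, set 0) → MISS  vc=[14, 2, 12]
14: 0x61 (blk 12, set 0) → VC-HIT  vc=[14, 2, 8]
15: 0x17 (blk 2, set 0) → VC-HIT  vc=[14, 12, 8]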